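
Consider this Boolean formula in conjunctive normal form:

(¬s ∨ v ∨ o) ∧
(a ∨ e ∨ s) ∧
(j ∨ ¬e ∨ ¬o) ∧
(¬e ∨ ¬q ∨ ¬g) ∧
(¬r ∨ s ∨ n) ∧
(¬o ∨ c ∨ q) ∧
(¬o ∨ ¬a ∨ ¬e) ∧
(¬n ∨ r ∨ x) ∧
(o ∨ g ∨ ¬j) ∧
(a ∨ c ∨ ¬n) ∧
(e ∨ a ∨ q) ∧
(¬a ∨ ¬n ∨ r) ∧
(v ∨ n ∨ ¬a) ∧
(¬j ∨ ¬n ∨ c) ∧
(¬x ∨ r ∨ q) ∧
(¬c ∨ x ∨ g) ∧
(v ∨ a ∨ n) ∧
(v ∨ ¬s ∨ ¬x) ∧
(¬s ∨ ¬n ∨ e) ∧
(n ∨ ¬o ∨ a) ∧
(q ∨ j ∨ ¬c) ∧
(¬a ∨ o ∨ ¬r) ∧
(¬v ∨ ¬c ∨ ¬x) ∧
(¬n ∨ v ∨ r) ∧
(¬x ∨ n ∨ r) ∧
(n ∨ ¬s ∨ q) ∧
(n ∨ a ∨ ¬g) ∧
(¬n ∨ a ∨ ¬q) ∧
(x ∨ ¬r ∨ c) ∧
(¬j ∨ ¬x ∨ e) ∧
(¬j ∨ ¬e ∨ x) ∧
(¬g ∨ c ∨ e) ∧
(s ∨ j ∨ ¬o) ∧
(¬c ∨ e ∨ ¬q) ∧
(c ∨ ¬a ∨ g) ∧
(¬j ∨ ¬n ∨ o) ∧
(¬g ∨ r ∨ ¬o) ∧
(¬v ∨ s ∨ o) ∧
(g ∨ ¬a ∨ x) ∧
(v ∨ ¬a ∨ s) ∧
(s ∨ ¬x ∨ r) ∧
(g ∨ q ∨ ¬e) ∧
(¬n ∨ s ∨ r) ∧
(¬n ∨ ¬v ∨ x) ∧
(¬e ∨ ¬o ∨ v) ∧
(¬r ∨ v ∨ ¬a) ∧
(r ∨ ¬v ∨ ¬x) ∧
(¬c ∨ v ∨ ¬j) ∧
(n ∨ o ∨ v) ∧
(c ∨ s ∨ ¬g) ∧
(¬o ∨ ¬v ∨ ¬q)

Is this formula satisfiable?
Yes

Yes, the formula is satisfiable.

One satisfying assignment is: x=False, e=False, q=True, g=False, c=False, o=False, v=True, n=False, j=False, r=False, a=False, s=True

Verification: With this assignment, all 51 clauses evaluate to true.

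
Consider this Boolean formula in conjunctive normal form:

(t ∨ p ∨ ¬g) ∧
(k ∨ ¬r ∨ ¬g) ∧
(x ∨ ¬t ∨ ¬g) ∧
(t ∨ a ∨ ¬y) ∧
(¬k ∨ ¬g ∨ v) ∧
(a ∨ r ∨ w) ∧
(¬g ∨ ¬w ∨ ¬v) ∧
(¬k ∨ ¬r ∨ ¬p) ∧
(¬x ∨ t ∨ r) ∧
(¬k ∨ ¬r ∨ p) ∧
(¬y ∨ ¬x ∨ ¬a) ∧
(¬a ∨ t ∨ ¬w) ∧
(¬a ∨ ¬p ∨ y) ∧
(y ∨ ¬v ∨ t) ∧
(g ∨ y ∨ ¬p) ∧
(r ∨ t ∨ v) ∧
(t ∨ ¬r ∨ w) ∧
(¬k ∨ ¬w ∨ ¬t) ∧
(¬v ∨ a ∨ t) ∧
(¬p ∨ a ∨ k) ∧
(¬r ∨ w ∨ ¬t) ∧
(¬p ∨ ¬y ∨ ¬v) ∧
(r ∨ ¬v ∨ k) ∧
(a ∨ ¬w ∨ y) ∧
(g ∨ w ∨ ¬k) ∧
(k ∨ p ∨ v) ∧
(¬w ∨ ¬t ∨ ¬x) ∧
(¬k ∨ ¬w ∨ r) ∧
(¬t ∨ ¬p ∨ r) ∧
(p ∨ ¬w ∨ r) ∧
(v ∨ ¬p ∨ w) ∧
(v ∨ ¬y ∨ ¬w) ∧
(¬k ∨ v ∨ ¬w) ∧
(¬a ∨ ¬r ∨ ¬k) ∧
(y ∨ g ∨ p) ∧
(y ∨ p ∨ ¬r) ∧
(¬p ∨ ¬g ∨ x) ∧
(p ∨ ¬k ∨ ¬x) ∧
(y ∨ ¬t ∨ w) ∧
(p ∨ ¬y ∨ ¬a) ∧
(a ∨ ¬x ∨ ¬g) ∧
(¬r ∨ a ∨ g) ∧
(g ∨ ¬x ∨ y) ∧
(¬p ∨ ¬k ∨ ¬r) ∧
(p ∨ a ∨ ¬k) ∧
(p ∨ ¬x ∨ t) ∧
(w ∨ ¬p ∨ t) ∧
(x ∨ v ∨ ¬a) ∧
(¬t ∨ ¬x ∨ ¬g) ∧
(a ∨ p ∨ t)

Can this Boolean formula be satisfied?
No

No, the formula is not satisfiable.

No assignment of truth values to the variables can make all 50 clauses true simultaneously.

The formula is UNSAT (unsatisfiable).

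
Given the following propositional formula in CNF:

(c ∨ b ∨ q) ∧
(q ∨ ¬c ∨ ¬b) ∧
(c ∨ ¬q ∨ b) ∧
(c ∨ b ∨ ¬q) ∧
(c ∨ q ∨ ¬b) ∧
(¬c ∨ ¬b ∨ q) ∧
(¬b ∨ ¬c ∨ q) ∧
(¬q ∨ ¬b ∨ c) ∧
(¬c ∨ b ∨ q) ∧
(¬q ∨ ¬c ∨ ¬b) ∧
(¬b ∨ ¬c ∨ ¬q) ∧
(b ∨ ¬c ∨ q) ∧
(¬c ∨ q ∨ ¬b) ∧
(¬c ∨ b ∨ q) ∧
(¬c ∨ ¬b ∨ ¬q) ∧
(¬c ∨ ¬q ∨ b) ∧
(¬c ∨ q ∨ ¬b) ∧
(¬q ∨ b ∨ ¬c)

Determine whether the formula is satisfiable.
No

No, the formula is not satisfiable.

No assignment of truth values to the variables can make all 18 clauses true simultaneously.

The formula is UNSAT (unsatisfiable).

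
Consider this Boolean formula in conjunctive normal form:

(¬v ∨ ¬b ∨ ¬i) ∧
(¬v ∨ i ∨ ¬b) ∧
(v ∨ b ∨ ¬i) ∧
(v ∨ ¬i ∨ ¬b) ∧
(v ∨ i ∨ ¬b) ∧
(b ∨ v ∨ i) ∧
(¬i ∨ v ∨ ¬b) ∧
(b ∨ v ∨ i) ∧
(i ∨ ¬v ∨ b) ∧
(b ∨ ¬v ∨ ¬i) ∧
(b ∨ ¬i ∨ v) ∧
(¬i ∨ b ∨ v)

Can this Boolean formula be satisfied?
No

No, the formula is not satisfiable.

No assignment of truth values to the variables can make all 12 clauses true simultaneously.

The formula is UNSAT (unsatisfiable).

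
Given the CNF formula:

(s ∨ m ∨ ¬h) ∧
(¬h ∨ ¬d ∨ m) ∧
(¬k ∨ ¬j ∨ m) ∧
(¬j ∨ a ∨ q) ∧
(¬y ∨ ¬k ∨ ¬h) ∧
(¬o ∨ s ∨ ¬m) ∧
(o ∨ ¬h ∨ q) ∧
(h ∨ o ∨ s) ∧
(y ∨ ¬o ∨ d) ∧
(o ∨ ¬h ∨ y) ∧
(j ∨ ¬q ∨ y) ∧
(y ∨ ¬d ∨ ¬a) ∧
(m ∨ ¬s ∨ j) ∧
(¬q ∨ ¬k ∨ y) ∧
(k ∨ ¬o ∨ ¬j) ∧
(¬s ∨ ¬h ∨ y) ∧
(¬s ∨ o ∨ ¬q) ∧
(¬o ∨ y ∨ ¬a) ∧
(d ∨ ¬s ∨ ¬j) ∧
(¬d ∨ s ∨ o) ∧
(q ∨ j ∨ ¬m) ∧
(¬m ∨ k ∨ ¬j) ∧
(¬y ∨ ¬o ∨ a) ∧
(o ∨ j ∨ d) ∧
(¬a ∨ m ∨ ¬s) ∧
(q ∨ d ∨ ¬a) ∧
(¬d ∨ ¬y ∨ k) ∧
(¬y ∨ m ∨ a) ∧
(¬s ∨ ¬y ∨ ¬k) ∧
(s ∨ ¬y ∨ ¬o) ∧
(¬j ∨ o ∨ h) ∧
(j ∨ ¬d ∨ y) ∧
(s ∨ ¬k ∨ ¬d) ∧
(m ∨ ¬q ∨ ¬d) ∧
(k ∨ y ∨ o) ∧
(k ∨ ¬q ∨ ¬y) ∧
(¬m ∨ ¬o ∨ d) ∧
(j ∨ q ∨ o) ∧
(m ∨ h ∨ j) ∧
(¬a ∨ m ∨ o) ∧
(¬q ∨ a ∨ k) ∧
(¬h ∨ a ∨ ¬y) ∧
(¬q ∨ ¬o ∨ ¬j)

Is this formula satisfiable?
No

No, the formula is not satisfiable.

No assignment of truth values to the variables can make all 43 clauses true simultaneously.

The formula is UNSAT (unsatisfiable).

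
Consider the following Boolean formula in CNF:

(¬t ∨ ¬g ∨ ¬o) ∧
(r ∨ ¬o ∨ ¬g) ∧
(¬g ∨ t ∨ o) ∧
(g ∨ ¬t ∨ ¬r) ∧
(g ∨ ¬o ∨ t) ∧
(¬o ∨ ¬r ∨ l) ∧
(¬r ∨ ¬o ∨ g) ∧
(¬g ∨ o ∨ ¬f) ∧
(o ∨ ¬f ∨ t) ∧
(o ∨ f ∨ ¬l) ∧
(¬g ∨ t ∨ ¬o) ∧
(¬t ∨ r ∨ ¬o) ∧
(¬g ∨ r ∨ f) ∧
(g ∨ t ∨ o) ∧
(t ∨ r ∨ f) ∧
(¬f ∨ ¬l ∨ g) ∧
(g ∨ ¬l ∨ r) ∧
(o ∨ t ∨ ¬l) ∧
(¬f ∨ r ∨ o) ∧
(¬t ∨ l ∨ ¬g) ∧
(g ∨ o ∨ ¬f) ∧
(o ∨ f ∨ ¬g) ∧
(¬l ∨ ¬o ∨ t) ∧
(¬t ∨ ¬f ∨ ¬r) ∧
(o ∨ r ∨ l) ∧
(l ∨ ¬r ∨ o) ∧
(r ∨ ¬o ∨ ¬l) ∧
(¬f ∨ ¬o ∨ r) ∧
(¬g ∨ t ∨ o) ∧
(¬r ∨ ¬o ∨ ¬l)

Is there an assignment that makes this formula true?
No

No, the formula is not satisfiable.

No assignment of truth values to the variables can make all 30 clauses true simultaneously.

The formula is UNSAT (unsatisfiable).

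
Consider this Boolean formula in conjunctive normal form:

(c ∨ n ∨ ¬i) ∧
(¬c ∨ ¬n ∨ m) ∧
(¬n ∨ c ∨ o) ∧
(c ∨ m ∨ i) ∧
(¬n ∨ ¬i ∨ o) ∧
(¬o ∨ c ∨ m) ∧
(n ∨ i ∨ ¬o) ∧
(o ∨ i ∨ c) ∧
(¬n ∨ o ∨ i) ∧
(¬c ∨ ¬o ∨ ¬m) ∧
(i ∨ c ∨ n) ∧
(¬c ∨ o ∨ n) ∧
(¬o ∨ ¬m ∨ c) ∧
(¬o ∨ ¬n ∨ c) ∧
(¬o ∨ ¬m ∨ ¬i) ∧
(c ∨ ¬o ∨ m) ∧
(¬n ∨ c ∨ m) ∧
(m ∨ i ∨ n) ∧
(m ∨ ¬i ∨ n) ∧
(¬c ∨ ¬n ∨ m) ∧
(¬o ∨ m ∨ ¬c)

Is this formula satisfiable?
No

No, the formula is not satisfiable.

No assignment of truth values to the variables can make all 21 clauses true simultaneously.

The formula is UNSAT (unsatisfiable).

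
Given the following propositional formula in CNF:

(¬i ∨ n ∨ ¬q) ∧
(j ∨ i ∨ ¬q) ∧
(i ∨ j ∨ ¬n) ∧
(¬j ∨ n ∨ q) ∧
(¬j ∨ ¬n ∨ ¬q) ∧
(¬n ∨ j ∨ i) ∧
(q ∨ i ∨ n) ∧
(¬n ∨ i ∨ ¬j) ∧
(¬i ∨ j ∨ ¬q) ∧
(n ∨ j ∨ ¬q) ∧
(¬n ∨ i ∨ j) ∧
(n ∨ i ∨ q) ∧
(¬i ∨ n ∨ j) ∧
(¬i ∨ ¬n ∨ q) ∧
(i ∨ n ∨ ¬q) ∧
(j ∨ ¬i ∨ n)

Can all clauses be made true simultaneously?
No

No, the formula is not satisfiable.

No assignment of truth values to the variables can make all 16 clauses true simultaneously.

The formula is UNSAT (unsatisfiable).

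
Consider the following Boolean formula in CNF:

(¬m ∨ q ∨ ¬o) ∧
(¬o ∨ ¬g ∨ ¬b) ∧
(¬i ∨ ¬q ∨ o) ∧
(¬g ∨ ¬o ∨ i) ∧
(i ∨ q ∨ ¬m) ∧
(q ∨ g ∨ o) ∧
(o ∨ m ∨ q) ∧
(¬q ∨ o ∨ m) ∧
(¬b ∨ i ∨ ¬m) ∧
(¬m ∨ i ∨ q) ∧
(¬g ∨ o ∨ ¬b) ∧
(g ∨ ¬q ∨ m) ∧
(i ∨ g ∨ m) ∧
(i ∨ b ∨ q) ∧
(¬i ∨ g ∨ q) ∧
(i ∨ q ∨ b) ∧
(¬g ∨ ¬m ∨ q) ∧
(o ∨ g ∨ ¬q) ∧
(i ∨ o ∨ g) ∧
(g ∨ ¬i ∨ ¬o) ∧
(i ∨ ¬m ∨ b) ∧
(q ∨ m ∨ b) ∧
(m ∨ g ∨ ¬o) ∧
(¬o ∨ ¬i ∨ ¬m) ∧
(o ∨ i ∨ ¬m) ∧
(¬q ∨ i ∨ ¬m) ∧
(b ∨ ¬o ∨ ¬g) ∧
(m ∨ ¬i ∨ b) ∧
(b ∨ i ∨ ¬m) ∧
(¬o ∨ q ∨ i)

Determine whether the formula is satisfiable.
No

No, the formula is not satisfiable.

No assignment of truth values to the variables can make all 30 clauses true simultaneously.

The formula is UNSAT (unsatisfiable).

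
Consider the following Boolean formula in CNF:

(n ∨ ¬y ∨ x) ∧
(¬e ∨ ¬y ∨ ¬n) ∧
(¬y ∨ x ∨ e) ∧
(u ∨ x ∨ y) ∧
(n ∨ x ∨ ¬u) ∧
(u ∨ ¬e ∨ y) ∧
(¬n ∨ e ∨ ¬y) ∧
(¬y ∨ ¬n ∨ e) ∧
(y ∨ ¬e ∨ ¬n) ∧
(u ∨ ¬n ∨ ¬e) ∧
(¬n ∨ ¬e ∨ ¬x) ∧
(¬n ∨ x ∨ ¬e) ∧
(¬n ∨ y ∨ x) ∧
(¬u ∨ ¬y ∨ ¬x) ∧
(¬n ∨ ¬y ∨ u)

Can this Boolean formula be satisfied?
Yes

Yes, the formula is satisfiable.

One satisfying assignment is: n=False, y=False, x=True, e=False, u=False

Verification: With this assignment, all 15 clauses evaluate to true.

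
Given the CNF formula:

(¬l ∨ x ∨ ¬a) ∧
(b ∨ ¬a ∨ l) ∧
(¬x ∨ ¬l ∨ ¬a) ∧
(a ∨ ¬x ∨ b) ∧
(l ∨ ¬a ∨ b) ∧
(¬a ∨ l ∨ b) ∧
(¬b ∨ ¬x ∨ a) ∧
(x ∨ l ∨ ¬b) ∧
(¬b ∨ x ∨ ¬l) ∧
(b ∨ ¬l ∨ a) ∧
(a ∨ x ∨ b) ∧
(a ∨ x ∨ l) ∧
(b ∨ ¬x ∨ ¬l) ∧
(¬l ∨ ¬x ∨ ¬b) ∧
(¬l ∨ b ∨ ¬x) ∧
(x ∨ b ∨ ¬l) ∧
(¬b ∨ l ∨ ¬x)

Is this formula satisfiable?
No

No, the formula is not satisfiable.

No assignment of truth values to the variables can make all 17 clauses true simultaneously.

The formula is UNSAT (unsatisfiable).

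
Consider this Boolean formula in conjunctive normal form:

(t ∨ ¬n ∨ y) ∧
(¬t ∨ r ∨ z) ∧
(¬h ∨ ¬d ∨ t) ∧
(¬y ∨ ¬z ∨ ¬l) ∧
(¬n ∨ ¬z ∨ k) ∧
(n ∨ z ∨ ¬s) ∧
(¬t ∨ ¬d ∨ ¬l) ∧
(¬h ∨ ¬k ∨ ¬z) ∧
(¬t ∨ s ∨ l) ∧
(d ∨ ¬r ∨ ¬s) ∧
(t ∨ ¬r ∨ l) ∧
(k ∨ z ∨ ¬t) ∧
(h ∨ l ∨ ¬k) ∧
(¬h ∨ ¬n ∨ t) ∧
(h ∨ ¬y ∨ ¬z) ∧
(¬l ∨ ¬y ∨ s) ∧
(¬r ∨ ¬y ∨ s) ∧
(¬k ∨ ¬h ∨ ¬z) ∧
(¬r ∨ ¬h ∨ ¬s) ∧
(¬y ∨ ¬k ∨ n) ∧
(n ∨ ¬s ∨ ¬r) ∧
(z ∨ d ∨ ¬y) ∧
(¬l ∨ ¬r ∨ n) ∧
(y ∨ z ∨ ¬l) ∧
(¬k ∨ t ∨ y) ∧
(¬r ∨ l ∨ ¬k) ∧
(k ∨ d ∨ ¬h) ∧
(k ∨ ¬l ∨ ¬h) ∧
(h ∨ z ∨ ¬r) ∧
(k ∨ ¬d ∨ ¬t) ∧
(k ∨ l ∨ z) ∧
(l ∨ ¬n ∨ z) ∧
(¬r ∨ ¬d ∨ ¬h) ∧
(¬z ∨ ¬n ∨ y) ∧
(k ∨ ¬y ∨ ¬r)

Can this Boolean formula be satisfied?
Yes

Yes, the formula is satisfiable.

One satisfying assignment is: k=False, r=False, s=False, n=False, y=False, d=False, t=False, z=True, h=False, l=False

Verification: With this assignment, all 35 clauses evaluate to true.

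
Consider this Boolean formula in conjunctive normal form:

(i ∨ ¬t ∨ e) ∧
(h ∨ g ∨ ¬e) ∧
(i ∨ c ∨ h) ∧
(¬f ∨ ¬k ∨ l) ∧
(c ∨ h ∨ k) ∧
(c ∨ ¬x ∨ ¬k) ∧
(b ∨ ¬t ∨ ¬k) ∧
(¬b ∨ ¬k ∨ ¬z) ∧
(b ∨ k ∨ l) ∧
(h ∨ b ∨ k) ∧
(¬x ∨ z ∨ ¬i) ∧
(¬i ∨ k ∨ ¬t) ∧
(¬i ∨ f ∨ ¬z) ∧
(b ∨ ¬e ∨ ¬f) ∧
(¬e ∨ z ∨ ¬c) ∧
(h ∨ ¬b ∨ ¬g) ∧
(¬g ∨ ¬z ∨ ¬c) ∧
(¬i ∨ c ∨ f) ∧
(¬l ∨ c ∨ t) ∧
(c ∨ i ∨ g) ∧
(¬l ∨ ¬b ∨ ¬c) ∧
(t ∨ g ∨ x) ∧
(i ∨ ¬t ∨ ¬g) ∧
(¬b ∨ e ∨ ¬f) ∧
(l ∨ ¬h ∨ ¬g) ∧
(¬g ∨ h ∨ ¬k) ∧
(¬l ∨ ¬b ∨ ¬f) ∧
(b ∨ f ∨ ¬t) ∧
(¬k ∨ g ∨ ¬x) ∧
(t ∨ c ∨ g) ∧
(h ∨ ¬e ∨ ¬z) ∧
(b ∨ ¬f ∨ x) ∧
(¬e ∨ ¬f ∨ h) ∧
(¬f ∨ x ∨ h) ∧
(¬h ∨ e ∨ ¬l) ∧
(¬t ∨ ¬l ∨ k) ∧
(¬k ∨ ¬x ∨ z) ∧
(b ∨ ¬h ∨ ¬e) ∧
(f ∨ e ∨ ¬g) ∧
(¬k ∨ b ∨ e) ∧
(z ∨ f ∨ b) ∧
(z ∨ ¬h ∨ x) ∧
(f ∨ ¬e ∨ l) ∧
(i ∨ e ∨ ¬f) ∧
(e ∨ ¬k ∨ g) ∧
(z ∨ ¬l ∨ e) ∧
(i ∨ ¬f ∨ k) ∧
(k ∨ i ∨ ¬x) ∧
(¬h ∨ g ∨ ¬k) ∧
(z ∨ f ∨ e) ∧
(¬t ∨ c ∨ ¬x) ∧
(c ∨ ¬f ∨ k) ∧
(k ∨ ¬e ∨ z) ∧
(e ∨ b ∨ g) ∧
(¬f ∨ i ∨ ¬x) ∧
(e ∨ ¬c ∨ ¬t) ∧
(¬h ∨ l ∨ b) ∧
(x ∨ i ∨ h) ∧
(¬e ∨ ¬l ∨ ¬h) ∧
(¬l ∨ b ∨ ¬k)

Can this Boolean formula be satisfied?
Yes

Yes, the formula is satisfiable.

One satisfying assignment is: x=True, t=False, b=True, g=False, h=True, c=True, k=False, l=False, i=True, e=True, z=True, f=True

Verification: With this assignment, all 60 clauses evaluate to true.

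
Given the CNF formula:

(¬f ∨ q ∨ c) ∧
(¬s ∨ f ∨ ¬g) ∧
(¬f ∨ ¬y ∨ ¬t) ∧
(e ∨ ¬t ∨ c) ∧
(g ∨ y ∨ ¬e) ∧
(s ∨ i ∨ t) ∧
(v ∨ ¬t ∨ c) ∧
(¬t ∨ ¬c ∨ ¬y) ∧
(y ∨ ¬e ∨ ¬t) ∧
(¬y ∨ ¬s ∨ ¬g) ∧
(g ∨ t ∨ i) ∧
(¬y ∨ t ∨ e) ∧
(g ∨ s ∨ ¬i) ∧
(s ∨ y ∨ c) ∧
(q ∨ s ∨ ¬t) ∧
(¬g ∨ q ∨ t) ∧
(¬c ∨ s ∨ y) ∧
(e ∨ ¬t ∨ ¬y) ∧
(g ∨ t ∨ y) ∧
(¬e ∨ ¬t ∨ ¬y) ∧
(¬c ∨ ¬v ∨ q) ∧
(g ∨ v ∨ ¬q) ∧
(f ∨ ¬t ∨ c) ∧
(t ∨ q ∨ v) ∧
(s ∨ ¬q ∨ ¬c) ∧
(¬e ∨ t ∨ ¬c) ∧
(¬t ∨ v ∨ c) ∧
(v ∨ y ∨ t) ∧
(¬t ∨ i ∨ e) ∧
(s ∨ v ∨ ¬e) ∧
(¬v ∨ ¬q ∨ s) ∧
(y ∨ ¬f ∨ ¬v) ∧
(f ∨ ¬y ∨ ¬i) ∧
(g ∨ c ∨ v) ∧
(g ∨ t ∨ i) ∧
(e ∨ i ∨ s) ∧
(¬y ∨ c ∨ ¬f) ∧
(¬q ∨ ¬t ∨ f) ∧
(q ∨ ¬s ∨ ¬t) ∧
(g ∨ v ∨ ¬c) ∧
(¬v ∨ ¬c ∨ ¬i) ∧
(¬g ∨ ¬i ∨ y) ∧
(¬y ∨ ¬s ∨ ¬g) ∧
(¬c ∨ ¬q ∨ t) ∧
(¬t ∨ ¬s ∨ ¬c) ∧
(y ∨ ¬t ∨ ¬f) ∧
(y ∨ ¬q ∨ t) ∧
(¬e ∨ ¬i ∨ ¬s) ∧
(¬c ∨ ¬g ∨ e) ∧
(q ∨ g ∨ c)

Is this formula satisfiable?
No

No, the formula is not satisfiable.

No assignment of truth values to the variables can make all 50 clauses true simultaneously.

The formula is UNSAT (unsatisfiable).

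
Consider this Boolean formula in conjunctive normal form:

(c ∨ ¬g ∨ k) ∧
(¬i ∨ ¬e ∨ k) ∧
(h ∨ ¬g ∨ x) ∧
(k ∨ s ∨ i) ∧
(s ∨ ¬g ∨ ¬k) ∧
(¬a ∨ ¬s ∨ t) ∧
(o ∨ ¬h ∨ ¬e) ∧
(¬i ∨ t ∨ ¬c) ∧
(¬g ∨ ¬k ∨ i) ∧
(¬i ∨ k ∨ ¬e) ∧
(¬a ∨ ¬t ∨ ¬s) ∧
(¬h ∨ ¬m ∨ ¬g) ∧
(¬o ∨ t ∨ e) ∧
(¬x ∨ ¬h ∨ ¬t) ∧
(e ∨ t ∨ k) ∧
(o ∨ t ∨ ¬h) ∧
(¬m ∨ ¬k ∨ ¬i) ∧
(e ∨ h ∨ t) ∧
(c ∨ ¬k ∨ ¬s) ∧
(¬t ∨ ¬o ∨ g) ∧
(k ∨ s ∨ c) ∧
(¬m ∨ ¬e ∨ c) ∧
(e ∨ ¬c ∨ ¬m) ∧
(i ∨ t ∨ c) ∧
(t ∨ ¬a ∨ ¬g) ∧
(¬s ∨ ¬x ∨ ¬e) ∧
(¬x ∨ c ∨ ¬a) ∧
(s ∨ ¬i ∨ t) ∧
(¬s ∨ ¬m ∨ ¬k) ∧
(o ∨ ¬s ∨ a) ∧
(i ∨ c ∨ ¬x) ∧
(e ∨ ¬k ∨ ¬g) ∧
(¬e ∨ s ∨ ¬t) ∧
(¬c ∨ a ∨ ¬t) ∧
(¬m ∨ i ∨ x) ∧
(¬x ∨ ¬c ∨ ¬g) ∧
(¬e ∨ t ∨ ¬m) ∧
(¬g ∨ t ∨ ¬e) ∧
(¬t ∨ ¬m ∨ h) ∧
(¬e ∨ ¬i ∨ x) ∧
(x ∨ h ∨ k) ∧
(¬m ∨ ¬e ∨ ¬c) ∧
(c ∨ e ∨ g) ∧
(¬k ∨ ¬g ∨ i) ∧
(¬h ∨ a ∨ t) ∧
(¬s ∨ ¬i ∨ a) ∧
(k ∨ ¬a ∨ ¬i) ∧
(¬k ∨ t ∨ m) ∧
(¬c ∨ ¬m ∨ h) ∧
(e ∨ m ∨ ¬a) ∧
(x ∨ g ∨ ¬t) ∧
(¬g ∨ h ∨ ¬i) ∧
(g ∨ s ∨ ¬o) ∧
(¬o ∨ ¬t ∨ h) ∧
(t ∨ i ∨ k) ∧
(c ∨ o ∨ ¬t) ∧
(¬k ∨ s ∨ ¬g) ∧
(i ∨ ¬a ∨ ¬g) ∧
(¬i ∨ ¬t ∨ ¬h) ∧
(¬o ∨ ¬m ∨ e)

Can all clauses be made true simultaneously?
No

No, the formula is not satisfiable.

No assignment of truth values to the variables can make all 60 clauses true simultaneously.

The formula is UNSAT (unsatisfiable).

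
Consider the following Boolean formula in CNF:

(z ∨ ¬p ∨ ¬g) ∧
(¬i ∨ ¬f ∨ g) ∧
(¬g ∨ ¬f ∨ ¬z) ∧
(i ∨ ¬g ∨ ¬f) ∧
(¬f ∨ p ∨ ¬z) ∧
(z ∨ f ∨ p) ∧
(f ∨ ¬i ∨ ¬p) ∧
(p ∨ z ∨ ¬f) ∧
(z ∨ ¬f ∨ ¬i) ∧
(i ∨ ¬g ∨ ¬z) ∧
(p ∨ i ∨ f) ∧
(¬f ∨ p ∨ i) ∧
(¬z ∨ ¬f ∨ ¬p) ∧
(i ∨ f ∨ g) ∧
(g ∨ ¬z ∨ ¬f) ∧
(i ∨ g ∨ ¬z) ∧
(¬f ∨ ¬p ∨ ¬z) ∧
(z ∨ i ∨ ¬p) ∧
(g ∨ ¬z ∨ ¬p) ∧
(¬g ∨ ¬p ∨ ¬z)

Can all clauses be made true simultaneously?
Yes

Yes, the formula is satisfiable.

One satisfying assignment is: i=True, f=False, p=False, g=False, z=True

Verification: With this assignment, all 20 clauses evaluate to true.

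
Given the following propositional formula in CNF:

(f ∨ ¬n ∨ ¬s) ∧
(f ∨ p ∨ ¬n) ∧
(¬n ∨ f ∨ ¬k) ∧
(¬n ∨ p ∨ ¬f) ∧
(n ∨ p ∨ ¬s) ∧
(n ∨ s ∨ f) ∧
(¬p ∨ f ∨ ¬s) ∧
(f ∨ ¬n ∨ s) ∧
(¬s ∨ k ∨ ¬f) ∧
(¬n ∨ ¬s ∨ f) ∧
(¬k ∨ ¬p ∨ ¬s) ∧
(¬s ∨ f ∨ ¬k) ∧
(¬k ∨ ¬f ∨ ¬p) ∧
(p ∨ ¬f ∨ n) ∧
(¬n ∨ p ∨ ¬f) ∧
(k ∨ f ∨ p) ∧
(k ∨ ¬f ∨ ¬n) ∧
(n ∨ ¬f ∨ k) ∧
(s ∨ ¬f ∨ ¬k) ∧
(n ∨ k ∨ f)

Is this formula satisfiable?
No

No, the formula is not satisfiable.

No assignment of truth values to the variables can make all 20 clauses true simultaneously.

The formula is UNSAT (unsatisfiable).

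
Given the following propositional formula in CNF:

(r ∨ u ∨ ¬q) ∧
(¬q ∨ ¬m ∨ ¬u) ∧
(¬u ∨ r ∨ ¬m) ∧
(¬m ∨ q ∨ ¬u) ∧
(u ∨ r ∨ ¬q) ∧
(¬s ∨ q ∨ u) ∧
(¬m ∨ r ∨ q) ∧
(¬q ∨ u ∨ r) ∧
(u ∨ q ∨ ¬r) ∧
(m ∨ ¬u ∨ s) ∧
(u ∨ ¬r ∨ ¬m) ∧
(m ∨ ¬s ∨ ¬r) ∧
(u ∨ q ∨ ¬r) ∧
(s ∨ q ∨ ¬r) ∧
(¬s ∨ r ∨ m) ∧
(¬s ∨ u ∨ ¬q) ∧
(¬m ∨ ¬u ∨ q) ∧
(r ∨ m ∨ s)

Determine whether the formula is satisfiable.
Yes

Yes, the formula is satisfiable.

One satisfying assignment is: u=False, s=False, r=True, m=False, q=True

Verification: With this assignment, all 18 clauses evaluate to true.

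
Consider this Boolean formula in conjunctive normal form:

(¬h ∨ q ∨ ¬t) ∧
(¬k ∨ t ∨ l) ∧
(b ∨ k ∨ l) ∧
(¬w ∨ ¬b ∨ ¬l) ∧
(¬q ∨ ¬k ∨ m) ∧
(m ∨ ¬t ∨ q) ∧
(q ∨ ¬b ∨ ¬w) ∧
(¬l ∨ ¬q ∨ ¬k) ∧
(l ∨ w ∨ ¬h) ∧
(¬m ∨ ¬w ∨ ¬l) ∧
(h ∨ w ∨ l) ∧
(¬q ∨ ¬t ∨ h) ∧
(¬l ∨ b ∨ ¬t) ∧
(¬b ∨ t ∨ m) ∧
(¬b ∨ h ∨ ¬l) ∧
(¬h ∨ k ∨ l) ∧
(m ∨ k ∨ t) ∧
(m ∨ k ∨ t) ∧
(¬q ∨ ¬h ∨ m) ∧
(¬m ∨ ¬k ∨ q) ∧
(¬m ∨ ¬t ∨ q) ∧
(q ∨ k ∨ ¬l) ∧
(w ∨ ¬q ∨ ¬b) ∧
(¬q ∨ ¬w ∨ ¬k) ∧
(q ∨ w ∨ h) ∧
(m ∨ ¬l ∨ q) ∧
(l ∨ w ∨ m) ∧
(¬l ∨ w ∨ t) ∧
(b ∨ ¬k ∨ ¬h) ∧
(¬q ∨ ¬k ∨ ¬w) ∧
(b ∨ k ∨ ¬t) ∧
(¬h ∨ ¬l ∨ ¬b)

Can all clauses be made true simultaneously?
Yes

Yes, the formula is satisfiable.

One satisfying assignment is: w=True, h=False, k=False, l=False, q=True, b=True, m=True, t=False

Verification: With this assignment, all 32 clauses evaluate to true.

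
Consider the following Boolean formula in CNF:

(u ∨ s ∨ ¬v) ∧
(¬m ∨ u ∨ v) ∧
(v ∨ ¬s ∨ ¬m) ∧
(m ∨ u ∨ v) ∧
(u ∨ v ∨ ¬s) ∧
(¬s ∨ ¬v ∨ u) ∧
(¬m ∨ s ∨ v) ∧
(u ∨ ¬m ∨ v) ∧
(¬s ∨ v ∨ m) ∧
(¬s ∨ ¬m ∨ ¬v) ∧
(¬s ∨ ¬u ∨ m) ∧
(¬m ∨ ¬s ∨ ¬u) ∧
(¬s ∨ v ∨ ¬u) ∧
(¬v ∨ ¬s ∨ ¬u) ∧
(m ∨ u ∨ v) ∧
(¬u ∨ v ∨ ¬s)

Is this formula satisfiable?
Yes

Yes, the formula is satisfiable.

One satisfying assignment is: v=False, m=False, u=True, s=False

Verification: With this assignment, all 16 clauses evaluate to true.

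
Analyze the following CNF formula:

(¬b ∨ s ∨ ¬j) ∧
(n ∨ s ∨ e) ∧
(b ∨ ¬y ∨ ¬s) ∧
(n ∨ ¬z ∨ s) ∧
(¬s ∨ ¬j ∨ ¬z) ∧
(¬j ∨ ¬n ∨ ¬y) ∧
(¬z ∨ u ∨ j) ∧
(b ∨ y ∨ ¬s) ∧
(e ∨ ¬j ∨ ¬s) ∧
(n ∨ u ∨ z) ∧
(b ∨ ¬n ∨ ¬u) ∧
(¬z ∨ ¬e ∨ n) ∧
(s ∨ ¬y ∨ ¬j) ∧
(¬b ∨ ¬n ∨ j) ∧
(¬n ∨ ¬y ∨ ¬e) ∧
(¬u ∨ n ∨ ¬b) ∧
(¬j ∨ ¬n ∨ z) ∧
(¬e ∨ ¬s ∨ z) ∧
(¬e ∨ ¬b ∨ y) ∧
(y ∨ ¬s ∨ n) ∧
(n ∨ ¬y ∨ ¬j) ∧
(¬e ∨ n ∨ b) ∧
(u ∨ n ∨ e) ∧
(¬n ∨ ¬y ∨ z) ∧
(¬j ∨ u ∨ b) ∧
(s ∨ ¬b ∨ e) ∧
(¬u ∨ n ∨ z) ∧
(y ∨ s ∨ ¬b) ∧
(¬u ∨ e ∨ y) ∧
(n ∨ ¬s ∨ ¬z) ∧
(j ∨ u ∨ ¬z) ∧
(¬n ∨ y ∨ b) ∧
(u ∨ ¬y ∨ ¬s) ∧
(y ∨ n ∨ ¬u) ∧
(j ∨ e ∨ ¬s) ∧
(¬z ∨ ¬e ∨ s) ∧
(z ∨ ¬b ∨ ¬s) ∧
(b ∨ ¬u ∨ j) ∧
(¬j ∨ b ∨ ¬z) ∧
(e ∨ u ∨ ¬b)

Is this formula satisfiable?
No

No, the formula is not satisfiable.

No assignment of truth values to the variables can make all 40 clauses true simultaneously.

The formula is UNSAT (unsatisfiable).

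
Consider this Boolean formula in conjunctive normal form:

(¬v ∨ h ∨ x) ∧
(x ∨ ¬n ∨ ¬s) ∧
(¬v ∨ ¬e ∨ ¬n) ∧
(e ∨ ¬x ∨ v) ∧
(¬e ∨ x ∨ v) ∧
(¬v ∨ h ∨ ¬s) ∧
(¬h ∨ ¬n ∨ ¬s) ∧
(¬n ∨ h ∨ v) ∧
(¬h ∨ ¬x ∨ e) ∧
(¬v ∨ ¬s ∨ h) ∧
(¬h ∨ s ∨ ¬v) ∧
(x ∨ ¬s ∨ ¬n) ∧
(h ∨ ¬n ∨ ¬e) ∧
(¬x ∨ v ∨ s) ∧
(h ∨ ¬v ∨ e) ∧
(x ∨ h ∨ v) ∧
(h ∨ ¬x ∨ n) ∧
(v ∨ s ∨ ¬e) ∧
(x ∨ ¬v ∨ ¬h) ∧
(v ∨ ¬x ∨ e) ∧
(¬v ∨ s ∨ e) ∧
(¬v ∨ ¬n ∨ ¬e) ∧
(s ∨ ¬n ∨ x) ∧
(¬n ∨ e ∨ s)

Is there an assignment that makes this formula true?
Yes

Yes, the formula is satisfiable.

One satisfying assignment is: v=False, h=True, s=False, e=False, n=False, x=False

Verification: With this assignment, all 24 clauses evaluate to true.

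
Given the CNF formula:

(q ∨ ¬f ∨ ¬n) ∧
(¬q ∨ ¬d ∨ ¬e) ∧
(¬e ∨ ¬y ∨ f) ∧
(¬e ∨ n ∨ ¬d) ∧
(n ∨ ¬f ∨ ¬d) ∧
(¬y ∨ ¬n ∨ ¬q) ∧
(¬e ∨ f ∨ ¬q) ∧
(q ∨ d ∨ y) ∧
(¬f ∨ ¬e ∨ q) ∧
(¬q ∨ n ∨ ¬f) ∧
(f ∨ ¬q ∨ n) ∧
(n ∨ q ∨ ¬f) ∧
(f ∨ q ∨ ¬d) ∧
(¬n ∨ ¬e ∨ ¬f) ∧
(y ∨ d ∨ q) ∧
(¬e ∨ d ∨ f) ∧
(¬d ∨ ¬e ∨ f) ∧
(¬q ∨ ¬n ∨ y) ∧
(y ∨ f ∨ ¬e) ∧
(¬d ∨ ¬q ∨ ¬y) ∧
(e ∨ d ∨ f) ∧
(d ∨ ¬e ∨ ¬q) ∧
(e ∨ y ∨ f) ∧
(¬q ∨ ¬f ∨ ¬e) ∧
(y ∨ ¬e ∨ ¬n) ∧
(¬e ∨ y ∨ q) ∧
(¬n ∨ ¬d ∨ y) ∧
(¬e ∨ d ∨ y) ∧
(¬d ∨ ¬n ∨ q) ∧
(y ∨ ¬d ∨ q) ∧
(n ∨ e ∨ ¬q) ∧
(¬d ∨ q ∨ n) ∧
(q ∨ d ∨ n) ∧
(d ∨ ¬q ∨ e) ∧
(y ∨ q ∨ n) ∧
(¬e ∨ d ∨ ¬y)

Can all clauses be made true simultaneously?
No

No, the formula is not satisfiable.

No assignment of truth values to the variables can make all 36 clauses true simultaneously.

The formula is UNSAT (unsatisfiable).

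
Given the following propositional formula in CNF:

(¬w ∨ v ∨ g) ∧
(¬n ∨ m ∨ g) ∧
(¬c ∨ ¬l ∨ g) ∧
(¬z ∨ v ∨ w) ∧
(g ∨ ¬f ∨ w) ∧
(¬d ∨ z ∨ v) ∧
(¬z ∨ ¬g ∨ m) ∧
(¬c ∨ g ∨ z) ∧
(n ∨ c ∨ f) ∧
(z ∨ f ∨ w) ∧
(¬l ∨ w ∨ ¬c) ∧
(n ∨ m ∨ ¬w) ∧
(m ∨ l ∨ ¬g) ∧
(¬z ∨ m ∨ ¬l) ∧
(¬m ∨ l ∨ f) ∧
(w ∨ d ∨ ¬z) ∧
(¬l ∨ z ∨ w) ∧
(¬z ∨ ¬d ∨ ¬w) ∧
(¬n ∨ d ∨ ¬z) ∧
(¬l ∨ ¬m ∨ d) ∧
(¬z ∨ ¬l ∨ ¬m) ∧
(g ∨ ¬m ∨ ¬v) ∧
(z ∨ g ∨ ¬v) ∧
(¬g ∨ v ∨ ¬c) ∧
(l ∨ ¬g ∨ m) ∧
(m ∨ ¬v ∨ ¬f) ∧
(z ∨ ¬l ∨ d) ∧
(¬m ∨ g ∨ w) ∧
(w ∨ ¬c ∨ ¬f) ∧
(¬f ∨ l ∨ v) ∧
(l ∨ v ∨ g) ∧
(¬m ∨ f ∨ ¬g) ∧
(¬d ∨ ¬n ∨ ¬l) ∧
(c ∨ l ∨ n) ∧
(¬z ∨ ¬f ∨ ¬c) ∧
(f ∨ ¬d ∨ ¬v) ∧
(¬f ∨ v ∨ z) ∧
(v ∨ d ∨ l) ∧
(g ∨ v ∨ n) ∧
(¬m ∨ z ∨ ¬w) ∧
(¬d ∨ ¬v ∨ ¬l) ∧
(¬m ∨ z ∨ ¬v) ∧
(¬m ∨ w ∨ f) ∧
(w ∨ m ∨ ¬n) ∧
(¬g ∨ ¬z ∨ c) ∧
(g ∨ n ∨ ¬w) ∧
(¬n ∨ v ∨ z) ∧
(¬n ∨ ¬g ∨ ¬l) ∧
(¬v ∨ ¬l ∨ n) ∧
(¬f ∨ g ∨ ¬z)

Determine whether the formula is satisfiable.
No

No, the formula is not satisfiable.

No assignment of truth values to the variables can make all 50 clauses true simultaneously.

The formula is UNSAT (unsatisfiable).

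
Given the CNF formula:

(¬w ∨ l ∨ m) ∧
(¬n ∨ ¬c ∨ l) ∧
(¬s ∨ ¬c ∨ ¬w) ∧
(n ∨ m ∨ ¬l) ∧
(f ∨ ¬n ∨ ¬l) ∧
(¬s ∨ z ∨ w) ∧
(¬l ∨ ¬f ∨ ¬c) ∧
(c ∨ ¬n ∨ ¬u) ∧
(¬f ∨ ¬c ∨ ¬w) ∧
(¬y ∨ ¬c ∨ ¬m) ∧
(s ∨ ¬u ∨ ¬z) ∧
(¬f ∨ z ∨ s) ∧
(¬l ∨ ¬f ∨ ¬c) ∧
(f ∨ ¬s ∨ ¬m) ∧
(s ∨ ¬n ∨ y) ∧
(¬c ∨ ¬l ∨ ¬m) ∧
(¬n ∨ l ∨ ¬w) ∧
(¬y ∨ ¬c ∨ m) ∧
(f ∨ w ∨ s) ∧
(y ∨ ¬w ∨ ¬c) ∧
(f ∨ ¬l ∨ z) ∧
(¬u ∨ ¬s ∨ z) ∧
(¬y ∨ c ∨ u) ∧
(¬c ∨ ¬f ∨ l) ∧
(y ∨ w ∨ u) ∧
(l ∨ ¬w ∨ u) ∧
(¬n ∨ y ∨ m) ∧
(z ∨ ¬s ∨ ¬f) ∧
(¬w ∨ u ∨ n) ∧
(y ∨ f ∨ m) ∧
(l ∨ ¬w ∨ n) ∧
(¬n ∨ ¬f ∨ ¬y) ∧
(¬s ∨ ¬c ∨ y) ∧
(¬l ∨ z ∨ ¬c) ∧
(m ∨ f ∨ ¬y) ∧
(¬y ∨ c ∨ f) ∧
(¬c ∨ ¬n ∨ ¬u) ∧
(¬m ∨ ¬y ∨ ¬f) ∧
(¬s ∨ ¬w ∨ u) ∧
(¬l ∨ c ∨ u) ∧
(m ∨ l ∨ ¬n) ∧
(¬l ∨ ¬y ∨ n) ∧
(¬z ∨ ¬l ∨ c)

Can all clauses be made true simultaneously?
Yes

Yes, the formula is satisfiable.

One satisfying assignment is: f=True, m=False, u=True, n=False, z=True, s=True, c=False, y=False, w=False, l=False

Verification: With this assignment, all 43 clauses evaluate to true.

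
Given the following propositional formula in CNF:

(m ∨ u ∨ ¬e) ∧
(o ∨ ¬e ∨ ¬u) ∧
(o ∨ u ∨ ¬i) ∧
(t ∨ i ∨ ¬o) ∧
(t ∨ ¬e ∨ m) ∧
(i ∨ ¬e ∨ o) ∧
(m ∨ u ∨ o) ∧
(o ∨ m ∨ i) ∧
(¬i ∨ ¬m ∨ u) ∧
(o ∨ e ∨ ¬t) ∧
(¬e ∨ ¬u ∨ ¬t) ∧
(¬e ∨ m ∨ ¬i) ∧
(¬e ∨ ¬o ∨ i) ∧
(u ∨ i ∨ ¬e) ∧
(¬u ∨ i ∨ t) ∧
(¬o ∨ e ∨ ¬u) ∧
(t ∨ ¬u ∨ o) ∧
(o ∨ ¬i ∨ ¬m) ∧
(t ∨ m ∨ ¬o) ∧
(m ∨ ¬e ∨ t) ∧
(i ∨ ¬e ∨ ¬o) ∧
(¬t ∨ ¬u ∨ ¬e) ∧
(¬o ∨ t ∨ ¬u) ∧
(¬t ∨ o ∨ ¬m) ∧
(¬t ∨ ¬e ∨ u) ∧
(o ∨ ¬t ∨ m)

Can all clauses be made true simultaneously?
Yes

Yes, the formula is satisfiable.

One satisfying assignment is: t=False, o=False, e=False, i=False, m=True, u=False

Verification: With this assignment, all 26 clauses evaluate to true.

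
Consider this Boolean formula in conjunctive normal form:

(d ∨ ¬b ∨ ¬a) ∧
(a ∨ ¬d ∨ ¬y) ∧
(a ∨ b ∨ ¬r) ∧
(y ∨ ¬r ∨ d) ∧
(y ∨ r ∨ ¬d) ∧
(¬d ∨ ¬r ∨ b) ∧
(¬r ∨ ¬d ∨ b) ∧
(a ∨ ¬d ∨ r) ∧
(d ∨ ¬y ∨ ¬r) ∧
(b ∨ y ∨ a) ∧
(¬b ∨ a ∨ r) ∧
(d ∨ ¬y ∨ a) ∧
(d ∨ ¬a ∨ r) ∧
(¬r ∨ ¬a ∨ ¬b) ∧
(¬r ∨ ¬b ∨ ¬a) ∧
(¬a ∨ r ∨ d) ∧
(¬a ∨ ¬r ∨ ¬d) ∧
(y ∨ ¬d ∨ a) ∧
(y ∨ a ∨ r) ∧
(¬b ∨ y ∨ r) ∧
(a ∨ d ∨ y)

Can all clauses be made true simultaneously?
Yes

Yes, the formula is satisfiable.

One satisfying assignment is: a=True, d=True, y=True, b=False, r=False

Verification: With this assignment, all 21 clauses evaluate to true.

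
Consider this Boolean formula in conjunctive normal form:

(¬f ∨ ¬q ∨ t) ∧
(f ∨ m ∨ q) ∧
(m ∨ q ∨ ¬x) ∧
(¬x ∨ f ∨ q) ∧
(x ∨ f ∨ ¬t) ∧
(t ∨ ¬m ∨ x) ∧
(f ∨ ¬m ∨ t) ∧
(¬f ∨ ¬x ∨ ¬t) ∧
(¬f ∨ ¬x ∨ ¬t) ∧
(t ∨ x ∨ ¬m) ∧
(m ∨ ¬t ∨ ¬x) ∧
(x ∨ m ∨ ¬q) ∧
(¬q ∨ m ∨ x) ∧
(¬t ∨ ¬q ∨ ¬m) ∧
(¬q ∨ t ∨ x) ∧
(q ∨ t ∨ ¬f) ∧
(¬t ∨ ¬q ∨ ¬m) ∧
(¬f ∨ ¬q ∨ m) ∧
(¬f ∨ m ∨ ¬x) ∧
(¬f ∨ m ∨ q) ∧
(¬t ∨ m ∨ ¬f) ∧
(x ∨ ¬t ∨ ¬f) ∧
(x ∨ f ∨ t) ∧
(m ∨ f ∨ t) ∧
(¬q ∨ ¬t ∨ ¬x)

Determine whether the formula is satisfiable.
No

No, the formula is not satisfiable.

No assignment of truth values to the variables can make all 25 clauses true simultaneously.

The formula is UNSAT (unsatisfiable).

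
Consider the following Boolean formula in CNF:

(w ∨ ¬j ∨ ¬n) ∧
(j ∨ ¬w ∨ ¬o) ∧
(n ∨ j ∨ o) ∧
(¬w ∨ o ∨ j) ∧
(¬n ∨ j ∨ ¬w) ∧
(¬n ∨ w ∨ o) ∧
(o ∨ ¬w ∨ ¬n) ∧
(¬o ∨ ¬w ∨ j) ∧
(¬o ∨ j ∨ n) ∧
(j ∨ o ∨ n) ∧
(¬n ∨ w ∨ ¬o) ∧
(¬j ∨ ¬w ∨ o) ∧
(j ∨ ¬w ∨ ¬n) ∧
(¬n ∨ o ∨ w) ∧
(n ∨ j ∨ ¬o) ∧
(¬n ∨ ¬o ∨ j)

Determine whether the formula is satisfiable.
Yes

Yes, the formula is satisfiable.

One satisfying assignment is: j=True, n=False, w=False, o=False

Verification: With this assignment, all 16 clauses evaluate to true.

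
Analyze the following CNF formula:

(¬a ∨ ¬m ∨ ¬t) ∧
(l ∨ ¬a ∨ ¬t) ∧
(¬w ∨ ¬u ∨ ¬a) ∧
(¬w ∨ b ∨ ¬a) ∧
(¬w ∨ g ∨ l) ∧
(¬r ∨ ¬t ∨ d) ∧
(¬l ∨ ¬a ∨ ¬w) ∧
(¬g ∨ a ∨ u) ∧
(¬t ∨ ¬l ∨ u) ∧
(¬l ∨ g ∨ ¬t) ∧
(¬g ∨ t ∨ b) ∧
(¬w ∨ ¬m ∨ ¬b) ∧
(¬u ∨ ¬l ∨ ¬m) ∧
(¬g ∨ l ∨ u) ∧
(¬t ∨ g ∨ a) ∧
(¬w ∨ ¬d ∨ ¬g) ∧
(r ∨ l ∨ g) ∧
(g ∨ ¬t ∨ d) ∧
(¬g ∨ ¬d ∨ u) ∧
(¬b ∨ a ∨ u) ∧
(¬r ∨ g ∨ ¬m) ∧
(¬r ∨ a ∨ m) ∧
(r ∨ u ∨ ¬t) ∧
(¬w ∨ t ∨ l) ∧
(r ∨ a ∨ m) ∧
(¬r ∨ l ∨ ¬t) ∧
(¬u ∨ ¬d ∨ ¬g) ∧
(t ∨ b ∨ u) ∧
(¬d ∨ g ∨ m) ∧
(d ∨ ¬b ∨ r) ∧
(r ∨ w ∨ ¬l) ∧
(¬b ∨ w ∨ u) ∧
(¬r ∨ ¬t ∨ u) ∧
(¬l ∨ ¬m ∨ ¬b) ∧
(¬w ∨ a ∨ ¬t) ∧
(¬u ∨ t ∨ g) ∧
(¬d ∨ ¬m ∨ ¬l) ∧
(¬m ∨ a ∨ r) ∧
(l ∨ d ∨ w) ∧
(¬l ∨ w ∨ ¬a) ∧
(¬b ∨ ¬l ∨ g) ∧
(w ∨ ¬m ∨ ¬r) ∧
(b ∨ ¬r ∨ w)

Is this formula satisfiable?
No

No, the formula is not satisfiable.

No assignment of truth values to the variables can make all 43 clauses true simultaneously.

The formula is UNSAT (unsatisfiable).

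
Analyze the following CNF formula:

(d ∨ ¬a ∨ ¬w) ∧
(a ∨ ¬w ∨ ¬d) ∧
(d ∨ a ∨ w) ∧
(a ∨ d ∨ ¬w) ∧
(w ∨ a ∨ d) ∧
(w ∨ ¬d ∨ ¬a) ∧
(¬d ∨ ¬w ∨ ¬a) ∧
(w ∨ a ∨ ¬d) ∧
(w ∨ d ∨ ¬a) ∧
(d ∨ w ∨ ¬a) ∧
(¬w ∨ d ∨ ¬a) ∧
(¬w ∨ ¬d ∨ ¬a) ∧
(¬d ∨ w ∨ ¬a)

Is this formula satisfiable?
No

No, the formula is not satisfiable.

No assignment of truth values to the variables can make all 13 clauses true simultaneously.

The formula is UNSAT (unsatisfiable).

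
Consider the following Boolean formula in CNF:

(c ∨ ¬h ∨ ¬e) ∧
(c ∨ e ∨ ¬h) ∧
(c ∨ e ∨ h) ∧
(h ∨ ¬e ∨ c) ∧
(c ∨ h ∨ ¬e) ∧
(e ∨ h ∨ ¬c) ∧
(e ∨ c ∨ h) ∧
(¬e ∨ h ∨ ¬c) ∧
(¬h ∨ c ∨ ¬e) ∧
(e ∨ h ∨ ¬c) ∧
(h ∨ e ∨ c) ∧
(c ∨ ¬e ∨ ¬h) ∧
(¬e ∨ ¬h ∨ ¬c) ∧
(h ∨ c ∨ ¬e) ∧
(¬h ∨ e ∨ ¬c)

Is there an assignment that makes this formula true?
No

No, the formula is not satisfiable.

No assignment of truth values to the variables can make all 15 clauses true simultaneously.

The formula is UNSAT (unsatisfiable).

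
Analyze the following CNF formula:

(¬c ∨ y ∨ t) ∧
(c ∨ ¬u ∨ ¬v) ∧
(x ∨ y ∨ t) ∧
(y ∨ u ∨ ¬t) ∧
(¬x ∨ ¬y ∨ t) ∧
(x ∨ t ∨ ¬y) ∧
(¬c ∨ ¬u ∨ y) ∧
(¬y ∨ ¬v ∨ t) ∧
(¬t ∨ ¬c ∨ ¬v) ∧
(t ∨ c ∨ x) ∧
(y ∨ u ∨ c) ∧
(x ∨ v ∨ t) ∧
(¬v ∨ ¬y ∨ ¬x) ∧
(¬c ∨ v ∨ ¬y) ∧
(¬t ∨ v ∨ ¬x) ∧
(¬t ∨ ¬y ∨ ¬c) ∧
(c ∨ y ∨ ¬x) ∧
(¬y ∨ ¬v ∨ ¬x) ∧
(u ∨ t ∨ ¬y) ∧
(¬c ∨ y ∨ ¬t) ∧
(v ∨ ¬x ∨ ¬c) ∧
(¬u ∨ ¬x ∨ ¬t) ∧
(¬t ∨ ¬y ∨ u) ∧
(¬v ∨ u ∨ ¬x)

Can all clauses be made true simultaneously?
Yes

Yes, the formula is satisfiable.

One satisfying assignment is: y=False, x=False, t=True, c=False, v=False, u=True

Verification: With this assignment, all 24 clauses evaluate to true.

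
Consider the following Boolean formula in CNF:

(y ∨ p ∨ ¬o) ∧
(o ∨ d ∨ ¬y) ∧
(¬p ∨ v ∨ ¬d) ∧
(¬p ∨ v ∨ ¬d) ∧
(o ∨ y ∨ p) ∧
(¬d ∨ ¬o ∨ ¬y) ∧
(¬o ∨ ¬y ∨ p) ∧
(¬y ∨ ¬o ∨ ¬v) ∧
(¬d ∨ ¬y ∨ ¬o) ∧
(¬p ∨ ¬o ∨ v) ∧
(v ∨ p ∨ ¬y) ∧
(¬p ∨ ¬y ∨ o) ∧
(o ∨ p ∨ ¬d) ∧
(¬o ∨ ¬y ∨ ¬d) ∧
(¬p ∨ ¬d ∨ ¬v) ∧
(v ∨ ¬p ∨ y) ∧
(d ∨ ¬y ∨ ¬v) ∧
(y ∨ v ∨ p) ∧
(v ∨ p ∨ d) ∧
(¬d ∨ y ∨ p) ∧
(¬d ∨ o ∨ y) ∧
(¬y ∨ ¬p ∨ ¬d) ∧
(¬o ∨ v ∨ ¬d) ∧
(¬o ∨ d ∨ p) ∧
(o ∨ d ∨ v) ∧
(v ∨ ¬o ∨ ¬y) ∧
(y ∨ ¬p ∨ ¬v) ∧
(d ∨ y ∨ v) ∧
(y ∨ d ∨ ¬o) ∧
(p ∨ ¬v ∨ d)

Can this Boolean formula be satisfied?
No

No, the formula is not satisfiable.

No assignment of truth values to the variables can make all 30 clauses true simultaneously.

The formula is UNSAT (unsatisfiable).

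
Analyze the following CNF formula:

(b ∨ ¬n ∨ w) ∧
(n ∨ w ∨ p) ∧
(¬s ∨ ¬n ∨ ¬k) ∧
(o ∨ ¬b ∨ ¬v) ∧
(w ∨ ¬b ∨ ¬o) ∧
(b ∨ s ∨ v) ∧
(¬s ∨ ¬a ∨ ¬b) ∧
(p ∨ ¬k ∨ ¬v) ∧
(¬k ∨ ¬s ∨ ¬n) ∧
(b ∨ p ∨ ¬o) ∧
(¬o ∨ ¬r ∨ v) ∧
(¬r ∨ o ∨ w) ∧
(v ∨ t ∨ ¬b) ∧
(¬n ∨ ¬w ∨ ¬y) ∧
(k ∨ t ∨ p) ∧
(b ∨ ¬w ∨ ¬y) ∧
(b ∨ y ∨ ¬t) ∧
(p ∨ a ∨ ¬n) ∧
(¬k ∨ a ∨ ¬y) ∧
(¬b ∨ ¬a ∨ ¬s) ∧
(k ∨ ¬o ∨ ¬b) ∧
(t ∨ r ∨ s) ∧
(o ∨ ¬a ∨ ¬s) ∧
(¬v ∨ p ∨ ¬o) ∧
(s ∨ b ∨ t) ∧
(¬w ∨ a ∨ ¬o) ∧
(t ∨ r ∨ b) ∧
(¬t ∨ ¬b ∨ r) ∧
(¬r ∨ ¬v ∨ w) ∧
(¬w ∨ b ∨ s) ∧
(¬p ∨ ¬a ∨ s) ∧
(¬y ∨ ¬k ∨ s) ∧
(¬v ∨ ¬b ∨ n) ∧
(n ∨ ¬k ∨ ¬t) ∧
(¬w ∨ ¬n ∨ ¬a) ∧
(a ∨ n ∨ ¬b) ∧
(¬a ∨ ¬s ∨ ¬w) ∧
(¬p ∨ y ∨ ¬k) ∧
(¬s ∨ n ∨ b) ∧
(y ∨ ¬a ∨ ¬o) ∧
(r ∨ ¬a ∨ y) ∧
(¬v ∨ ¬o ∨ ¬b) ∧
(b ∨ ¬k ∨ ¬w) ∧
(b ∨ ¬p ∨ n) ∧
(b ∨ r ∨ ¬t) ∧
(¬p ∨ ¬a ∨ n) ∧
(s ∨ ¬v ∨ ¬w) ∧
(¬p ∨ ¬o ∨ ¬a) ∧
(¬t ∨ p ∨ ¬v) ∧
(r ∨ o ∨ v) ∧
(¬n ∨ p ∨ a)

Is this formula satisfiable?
Yes

Yes, the formula is satisfiable.

One satisfying assignment is: n=True, a=False, r=True, s=True, t=False, o=False, y=False, v=True, p=True, b=False, k=False, w=True

Verification: With this assignment, all 51 clauses evaluate to true.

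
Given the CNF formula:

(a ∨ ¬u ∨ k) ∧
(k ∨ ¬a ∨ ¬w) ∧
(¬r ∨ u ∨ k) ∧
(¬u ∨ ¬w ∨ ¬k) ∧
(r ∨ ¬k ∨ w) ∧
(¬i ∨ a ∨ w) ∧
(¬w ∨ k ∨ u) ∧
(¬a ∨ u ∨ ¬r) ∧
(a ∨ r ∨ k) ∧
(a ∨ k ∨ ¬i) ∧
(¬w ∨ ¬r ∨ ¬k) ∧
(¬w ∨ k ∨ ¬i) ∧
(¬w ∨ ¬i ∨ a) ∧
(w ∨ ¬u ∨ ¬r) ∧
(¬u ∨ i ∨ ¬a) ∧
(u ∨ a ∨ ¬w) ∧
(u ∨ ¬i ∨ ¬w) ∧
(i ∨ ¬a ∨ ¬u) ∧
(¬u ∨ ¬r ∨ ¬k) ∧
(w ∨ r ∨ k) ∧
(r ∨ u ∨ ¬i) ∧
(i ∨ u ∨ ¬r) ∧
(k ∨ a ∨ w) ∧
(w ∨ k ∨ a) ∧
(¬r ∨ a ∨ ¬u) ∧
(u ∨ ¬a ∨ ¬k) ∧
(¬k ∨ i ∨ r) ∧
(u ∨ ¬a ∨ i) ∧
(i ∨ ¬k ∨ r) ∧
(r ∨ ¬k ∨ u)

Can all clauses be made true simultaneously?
No

No, the formula is not satisfiable.

No assignment of truth values to the variables can make all 30 clauses true simultaneously.

The formula is UNSAT (unsatisfiable).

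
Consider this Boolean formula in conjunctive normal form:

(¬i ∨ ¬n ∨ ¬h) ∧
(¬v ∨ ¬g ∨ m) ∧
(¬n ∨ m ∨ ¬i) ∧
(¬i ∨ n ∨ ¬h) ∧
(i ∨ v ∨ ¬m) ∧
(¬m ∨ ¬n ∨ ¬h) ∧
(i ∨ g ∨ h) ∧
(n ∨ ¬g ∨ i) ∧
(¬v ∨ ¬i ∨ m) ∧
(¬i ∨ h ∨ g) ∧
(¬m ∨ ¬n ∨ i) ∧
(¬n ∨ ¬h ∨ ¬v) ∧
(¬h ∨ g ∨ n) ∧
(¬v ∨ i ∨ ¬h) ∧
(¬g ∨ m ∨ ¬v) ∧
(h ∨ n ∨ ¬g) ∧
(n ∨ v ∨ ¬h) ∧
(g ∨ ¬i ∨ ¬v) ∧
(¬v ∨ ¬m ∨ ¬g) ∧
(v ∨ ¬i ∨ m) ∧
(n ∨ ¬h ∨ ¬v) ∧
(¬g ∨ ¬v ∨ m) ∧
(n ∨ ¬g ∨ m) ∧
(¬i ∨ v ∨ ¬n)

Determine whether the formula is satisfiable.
Yes

Yes, the formula is satisfiable.

One satisfying assignment is: h=True, g=False, m=False, i=False, v=False, n=True

Verification: With this assignment, all 24 clauses evaluate to true.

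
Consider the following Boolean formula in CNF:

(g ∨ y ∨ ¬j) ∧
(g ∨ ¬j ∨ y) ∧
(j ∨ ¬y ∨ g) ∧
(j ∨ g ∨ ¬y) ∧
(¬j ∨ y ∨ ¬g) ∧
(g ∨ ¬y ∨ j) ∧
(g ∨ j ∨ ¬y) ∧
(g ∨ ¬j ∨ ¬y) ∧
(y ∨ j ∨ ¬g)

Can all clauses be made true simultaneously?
Yes

Yes, the formula is satisfiable.

One satisfying assignment is: j=False, g=False, y=False

Verification: With this assignment, all 9 clauses evaluate to true.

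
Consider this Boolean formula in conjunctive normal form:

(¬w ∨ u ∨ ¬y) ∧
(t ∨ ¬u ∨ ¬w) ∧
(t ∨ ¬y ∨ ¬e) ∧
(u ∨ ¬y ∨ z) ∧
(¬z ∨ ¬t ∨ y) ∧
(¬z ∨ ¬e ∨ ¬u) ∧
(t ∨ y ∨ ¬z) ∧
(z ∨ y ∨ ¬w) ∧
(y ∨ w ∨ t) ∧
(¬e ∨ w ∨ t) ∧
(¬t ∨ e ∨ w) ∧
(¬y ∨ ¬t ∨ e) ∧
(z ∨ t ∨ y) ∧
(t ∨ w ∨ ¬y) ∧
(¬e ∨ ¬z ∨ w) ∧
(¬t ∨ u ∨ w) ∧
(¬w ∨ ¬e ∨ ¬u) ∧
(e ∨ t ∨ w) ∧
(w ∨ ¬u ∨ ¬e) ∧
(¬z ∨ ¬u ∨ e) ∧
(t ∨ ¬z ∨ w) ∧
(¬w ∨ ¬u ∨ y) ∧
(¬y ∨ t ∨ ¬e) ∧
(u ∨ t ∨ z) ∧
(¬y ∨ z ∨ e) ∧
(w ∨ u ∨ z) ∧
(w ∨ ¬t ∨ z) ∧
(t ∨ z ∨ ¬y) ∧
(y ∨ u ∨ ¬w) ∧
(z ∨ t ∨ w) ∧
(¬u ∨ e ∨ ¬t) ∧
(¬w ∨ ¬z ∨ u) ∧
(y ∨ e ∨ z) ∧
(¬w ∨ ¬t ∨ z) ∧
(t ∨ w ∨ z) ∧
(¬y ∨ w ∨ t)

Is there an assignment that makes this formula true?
No

No, the formula is not satisfiable.

No assignment of truth values to the variables can make all 36 clauses true simultaneously.

The formula is UNSAT (unsatisfiable).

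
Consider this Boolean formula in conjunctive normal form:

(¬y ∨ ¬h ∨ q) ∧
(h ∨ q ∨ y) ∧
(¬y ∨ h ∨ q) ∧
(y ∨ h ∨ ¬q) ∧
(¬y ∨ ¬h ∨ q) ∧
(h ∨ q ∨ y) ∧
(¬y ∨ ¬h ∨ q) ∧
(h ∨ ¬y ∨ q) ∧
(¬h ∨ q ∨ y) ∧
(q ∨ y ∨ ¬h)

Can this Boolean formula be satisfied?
Yes

Yes, the formula is satisfiable.

One satisfying assignment is: y=False, q=True, h=True

Verification: With this assignment, all 10 clauses evaluate to true.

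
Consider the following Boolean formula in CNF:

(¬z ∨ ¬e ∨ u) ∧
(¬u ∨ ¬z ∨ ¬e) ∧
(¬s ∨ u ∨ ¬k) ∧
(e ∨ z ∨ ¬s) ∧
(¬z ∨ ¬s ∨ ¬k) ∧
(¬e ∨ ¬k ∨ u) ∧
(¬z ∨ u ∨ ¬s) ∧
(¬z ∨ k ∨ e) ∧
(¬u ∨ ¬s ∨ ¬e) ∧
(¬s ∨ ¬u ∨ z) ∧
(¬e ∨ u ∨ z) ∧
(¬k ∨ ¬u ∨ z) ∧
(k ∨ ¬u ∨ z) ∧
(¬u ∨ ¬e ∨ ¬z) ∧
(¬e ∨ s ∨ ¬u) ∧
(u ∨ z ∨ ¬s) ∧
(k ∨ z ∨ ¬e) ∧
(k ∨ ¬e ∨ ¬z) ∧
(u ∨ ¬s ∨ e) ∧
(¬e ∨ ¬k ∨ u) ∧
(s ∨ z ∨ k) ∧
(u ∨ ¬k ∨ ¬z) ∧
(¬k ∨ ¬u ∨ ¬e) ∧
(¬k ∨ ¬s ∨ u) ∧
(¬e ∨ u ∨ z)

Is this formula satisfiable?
Yes

Yes, the formula is satisfiable.

One satisfying assignment is: e=False, k=True, s=False, u=False, z=False

Verification: With this assignment, all 25 clauses evaluate to true.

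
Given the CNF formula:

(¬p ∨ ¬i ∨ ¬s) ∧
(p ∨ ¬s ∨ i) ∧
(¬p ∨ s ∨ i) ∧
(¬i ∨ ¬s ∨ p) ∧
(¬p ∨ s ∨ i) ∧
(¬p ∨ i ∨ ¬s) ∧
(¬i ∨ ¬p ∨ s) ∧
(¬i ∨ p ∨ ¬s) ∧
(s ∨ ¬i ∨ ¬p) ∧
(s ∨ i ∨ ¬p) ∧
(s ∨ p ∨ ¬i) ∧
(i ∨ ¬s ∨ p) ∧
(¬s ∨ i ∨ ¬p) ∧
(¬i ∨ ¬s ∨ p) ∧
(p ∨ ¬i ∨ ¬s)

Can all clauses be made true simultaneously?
Yes

Yes, the formula is satisfiable.

One satisfying assignment is: s=False, p=False, i=False

Verification: With this assignment, all 15 clauses evaluate to true.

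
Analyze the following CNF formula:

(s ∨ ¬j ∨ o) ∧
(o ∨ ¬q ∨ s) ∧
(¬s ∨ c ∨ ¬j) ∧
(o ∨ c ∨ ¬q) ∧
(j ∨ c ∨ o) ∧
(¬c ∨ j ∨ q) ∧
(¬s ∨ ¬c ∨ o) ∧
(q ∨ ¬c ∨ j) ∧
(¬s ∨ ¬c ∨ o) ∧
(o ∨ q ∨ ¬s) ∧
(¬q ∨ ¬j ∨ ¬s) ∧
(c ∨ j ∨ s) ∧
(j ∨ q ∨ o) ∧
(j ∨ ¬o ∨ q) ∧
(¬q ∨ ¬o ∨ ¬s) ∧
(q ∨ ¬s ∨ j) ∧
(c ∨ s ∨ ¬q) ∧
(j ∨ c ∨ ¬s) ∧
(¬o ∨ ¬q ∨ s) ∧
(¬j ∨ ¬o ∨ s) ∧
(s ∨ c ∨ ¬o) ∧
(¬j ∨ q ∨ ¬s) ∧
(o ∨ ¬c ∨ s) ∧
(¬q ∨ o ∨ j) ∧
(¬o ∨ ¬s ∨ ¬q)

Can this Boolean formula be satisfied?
No

No, the formula is not satisfiable.

No assignment of truth values to the variables can make all 25 clauses true simultaneously.

The formula is UNSAT (unsatisfiable).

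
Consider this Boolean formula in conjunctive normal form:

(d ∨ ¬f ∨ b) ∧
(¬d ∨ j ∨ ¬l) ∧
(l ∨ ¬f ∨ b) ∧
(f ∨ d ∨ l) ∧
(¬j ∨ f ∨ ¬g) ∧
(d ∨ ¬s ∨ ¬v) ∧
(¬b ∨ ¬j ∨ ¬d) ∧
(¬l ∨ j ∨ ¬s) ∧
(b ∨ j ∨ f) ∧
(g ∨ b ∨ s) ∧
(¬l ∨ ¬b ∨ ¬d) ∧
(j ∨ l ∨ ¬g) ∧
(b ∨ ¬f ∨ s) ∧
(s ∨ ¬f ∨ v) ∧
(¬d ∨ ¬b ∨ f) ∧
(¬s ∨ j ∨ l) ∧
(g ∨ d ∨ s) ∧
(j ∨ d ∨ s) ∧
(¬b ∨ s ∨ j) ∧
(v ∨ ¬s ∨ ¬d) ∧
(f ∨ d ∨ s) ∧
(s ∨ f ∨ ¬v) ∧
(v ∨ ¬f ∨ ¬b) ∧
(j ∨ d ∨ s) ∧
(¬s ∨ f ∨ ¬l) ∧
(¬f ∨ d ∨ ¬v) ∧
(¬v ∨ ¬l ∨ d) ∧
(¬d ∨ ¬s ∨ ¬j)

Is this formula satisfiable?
No

No, the formula is not satisfiable.

No assignment of truth values to the variables can make all 28 clauses true simultaneously.

The formula is UNSAT (unsatisfiable).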